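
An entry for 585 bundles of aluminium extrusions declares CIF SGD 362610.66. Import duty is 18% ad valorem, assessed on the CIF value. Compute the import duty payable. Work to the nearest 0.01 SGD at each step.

Import duty = 362610.66 × 18% = 65269.92

Import duty: SGD 65269.92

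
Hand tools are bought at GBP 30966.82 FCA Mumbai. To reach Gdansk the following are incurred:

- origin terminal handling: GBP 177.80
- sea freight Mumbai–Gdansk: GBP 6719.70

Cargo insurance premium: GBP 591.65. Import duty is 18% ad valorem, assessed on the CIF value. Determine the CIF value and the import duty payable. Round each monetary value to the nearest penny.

CIF = FCA price + pre-shipment costs + freight + insurance
CIF = 30966.82 + 177.80 + 6719.70 + 591.65 = 38455.97
Import duty = 38455.97 × 18% = 6922.07

CIF value: GBP 38455.97; import duty: GBP 6922.07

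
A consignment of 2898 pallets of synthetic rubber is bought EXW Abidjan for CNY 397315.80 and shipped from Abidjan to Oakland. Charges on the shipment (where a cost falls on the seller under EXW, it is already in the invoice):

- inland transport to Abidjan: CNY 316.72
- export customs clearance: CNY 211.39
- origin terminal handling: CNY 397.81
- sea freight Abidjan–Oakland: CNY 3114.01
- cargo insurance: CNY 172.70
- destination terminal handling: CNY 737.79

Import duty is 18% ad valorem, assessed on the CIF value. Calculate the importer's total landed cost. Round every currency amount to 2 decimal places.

EXW: the seller makes goods available at their premises; the buyer bears all onward costs.
CIF value = EXW price + inland to port + export clearance + origin terminal + freight + insurance = 397315.80 + 316.72 + 211.39 + 397.81 + 3114.01 + 172.70 = 401528.43
Import duty = 401528.43 × 18% = 72275.12
Buyer bears: inland to port 316.72 + export clearance 211.39 + origin terminal 397.81 + freight 3114.01 + insurance 172.70 + destination terminal 737.79 + duty 72275.12 = 77225.54
Landed cost = invoice 397315.80 + 77225.54 = 474541.34

Total landed cost: CNY 474541.34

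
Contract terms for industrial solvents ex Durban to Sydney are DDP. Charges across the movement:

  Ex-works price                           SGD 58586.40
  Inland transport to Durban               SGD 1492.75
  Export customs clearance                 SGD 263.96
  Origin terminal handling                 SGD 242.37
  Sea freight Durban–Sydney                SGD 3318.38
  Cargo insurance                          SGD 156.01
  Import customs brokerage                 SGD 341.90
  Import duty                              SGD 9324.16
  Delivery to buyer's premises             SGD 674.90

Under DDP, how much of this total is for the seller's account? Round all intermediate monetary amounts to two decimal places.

DDP: the seller bears all costs including import duty.
Seller's account: goods 58586.40 + inland to port 1492.75 + export clearance 263.96 + origin terminal 242.37 + freight 3318.38 + insurance 156.01 + brokerage 341.90 + duty 9324.16 + delivery 674.90 = 74400.83
Buyer's account: 0.00

Seller's account: SGD 74400.83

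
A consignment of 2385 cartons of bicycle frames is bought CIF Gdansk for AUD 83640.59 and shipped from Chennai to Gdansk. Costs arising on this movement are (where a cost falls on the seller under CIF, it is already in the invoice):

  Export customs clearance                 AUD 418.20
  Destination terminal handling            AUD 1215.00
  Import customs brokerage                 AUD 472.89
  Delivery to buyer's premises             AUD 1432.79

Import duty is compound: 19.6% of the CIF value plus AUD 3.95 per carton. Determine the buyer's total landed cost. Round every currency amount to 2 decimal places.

CIF: the seller pays costs through ocean freight and marine insurance to the destination port.
Already in the invoice (seller's account under CIF): export clearance — exclude.
The CIF price already equals the CIF value: 83640.59
Ad valorem component: 83640.59 × 19.6% = 16393.56
Specific component: 2385 × 3.95 = 9420.75
Import duty = 16393.56 + 9420.75 = 25814.31
Buyer bears: destination terminal 1215.00 + brokerage 472.89 + delivery 1432.79 + duty 25814.31 = 28934.99
Landed cost = invoice 83640.59 + 28934.99 = 112575.58

Total landed cost: AUD 112575.58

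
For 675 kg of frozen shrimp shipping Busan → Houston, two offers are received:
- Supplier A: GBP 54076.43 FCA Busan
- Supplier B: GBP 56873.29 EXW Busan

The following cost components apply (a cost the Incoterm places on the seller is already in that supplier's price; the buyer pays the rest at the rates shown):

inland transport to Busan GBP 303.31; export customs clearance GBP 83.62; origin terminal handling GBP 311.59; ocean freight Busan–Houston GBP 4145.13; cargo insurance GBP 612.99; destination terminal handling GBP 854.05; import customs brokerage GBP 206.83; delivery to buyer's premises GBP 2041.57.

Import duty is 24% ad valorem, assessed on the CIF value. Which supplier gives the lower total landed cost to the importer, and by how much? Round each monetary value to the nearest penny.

Supplier A (FCA):
CIF value = FCA price + origin terminal + freight + insurance = 54076.43 + 311.59 + 4145.13 + 612.99 = 59146.14
Import duty = 59146.14 × 24% = 14195.07
Buyer bears (A): 311.59 + 4145.13 + 612.99 + 854.05 + 206.83 + 2041.57 = 8172.16
Landed cost (A) = invoice 54076.43 + 8172.16 + duty 14195.07 = 76443.66
Supplier B (EXW):
CIF value = EXW price + inland to port + export clearance + origin terminal + freight + insurance = 56873.29 + 303.31 + 83.62 + 311.59 + 4145.13 + 612.99 = 62329.93
Import duty = 62329.93 × 24% = 14959.18
Buyer bears (B): 303.31 + 83.62 + 311.59 + 4145.13 + 612.99 + 854.05 + 206.83 + 2041.57 = 8559.09
Landed cost (B) = invoice 56873.29 + 8559.09 + duty 14959.18 = 80391.56
Difference = |76443.66 − 80391.56| = 3947.90

Supplier A is cheaper by GBP 3947.90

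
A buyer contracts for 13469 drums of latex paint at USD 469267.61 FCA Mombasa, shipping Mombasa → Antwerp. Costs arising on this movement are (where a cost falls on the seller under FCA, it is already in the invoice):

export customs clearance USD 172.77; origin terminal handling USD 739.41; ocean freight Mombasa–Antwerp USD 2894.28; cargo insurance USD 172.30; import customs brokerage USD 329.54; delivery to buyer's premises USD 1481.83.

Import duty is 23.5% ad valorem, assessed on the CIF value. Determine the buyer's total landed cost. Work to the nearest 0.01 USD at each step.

FCA: the seller delivers export-cleared goods to the carrier; the buyer bears costs from that point.
Already in the invoice (seller's account under FCA): export clearance — exclude.
CIF value = FCA price + origin terminal + freight + insurance = 469267.61 + 739.41 + 2894.28 + 172.30 = 473073.60
Import duty = 473073.60 × 23.5% = 111172.30
Buyer bears: origin terminal 739.41 + freight 2894.28 + insurance 172.30 + brokerage 329.54 + delivery 1481.83 + duty 111172.30 = 116789.66
Landed cost = invoice 469267.61 + 116789.66 = 586057.27

Total landed cost: USD 586057.27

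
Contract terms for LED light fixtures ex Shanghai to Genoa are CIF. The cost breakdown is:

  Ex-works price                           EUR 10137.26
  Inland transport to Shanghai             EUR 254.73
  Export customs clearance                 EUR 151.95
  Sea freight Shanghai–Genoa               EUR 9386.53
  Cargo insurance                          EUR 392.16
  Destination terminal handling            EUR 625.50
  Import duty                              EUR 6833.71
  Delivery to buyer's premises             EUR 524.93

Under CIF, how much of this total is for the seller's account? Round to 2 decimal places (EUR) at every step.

CIF: the seller pays costs through ocean freight and marine insurance to the destination port.
Seller's account: goods 10137.26 + inland to port 254.73 + export clearance 151.95 + freight 9386.53 + insurance 392.16 = 20322.63
Buyer's account: destination terminal 625.50 + duty 6833.71 + delivery 524.93 = 7984.14

Seller's account: EUR 20322.63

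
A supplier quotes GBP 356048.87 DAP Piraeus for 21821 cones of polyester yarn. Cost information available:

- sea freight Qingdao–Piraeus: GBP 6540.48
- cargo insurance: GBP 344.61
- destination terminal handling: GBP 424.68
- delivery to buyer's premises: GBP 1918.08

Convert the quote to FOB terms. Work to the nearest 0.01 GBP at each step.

FOB price: GBP 346821.02

From DAP to FOB, the seller no longer bears: freight, insurance, destination terminal, delivery.
FOB price = 356048.87 − 6540.48 − 344.61 − 424.68 − 1918.08 = 346821.02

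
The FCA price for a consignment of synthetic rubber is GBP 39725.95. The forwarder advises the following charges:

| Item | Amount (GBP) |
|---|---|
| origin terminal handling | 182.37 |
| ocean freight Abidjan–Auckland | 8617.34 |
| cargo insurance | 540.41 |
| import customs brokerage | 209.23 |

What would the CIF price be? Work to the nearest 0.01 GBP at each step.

CIF price: GBP 49066.07

Not relevant to the conversion: brokerage — on the buyer under both terms; not part of either seller's price.
From FCA to CIF, the seller additionally bears: origin terminal, freight, insurance.
CIF price = 39725.95 + 182.37 + 8617.34 + 540.41 = 49066.07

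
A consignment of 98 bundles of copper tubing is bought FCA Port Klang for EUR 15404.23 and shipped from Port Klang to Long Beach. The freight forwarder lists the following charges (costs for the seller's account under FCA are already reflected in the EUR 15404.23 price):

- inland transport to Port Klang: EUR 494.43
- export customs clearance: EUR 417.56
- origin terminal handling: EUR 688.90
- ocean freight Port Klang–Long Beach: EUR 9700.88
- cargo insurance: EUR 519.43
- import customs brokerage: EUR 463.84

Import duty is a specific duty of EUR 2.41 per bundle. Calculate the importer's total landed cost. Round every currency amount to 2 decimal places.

FCA: the seller delivers export-cleared goods to the carrier; the buyer bears costs from that point.
Already in the invoice (seller's account under FCA): inland to port, export clearance — exclude.
CIF value = FCA price + origin terminal + freight + insurance = 15404.23 + 688.90 + 9700.88 + 519.43 = 26313.44
Import duty = 98 × 2.41 = 236.18
Buyer bears: origin terminal 688.90 + freight 9700.88 + insurance 519.43 + brokerage 463.84 + duty 236.18 = 11609.23
Landed cost = invoice 15404.23 + 11609.23 = 27013.46

Total landed cost: EUR 27013.46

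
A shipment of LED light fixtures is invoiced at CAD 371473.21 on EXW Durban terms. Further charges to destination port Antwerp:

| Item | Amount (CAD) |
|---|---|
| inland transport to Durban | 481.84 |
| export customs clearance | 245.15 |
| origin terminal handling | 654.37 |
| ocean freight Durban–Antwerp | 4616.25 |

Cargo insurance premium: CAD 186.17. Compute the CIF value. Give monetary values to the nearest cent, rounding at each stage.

CIF value: CAD 377656.99

CIF = EXW price + pre-shipment costs + freight + insurance
CIF = 371473.21 + 481.84 + 245.15 + 654.37 + 4616.25 + 186.17 = 377656.99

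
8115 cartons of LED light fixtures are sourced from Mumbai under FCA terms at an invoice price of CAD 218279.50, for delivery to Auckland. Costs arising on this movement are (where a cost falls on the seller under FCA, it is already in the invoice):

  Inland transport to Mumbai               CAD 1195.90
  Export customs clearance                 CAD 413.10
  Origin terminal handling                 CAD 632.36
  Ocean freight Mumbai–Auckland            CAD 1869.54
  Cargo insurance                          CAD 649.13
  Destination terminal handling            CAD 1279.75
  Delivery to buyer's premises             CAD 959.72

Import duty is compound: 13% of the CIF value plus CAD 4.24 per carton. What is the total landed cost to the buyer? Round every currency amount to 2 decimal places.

Total landed cost: CAD 286863.57

FCA: the seller delivers export-cleared goods to the carrier; the buyer bears costs from that point.
Already in the invoice (seller's account under FCA): inland to port, export clearance — exclude.
CIF value = FCA price + origin terminal + freight + insurance = 218279.50 + 632.36 + 1869.54 + 649.13 = 221430.53
Ad valorem component: 221430.53 × 13% = 28785.97
Specific component: 8115 × 4.24 = 34407.60
Import duty = 28785.97 + 34407.60 = 63193.57
Buyer bears: origin terminal 632.36 + freight 1869.54 + insurance 649.13 + destination terminal 1279.75 + delivery 959.72 + duty 63193.57 = 68584.07
Landed cost = invoice 218279.50 + 68584.07 = 286863.57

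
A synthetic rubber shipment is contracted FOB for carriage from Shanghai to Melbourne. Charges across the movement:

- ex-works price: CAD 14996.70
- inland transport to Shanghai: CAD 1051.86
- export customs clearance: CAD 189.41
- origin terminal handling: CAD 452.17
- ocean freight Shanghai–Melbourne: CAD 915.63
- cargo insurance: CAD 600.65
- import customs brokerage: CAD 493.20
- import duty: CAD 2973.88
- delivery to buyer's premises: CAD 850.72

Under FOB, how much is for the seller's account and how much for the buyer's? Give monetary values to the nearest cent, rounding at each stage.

FOB: the seller bears costs until goods are on board at the origin port; the buyer bears freight, insurance and all costs thereafter.
Seller's account: goods 14996.70 + inland to port 1051.86 + export clearance 189.41 + origin terminal 452.17 = 16690.14
Buyer's account: freight 915.63 + insurance 600.65 + brokerage 493.20 + duty 2973.88 + delivery 850.72 = 5834.08

Seller: CAD 16690.14; buyer: CAD 5834.08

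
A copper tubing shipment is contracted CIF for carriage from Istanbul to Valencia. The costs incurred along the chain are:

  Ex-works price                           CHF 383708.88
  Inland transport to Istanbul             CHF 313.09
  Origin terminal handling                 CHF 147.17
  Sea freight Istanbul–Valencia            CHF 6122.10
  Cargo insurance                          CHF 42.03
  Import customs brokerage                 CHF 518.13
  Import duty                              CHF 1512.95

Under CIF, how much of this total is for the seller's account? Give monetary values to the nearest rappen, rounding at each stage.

Seller's account: CHF 390333.27

CIF: the seller pays costs through ocean freight and marine insurance to the destination port.
Seller's account: goods 383708.88 + inland to port 313.09 + origin terminal 147.17 + freight 6122.10 + insurance 42.03 = 390333.27
Buyer's account: brokerage 518.13 + duty 1512.95 = 2031.08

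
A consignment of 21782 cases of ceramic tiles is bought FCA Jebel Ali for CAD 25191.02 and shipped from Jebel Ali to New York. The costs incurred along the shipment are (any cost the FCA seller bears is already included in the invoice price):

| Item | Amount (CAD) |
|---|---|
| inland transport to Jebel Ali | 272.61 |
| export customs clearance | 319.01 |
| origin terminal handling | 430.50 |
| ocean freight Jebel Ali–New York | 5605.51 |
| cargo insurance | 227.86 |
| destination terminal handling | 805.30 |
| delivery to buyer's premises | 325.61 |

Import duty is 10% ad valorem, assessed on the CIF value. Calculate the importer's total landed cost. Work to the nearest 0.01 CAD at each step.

FCA: the seller delivers export-cleared goods to the carrier; the buyer bears costs from that point.
Already in the invoice (seller's account under FCA): inland to port, export clearance — exclude.
CIF value = FCA price + origin terminal + freight + insurance = 25191.02 + 430.50 + 5605.51 + 227.86 = 31454.89
Import duty = 31454.89 × 10% = 3145.49
Buyer bears: origin terminal 430.50 + freight 5605.51 + insurance 227.86 + destination terminal 805.30 + delivery 325.61 + duty 3145.49 = 10540.27
Landed cost = invoice 25191.02 + 10540.27 = 35731.29

Total landed cost: CAD 35731.29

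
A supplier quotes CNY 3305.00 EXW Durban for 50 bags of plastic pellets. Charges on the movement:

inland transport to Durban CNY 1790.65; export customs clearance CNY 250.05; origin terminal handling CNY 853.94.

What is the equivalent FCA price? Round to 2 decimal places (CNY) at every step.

Not relevant to the conversion: origin terminal — on the buyer under both terms; not part of either seller's price.
From EXW to FCA, the seller additionally bears: inland to port, export clearance.
FCA price = 3305.00 + 1790.65 + 250.05 = 5345.70

FCA price: CNY 5345.70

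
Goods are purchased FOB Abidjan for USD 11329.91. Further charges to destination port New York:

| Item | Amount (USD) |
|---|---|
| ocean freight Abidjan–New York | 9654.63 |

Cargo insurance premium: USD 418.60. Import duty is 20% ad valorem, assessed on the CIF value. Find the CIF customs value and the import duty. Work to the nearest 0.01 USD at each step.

CIF = FOB price + freight + insurance
CIF = 11329.91 + 9654.63 + 418.60 = 21403.14
Import duty = 21403.14 × 20% = 4280.63

CIF value: USD 21403.14; import duty: USD 4280.63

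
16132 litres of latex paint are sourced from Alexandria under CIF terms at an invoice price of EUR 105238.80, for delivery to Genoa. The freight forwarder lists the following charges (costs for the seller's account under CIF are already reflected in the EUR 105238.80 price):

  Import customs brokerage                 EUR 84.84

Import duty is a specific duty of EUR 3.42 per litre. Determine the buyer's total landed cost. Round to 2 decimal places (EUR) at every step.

CIF: the seller pays costs through ocean freight and marine insurance to the destination port.
The CIF price already equals the CIF value: 105238.80
Import duty = 16132 × 3.42 = 55171.44
Buyer bears: brokerage 84.84 + duty 55171.44 = 55256.28
Landed cost = invoice 105238.80 + 55256.28 = 160495.08

Total landed cost: EUR 160495.08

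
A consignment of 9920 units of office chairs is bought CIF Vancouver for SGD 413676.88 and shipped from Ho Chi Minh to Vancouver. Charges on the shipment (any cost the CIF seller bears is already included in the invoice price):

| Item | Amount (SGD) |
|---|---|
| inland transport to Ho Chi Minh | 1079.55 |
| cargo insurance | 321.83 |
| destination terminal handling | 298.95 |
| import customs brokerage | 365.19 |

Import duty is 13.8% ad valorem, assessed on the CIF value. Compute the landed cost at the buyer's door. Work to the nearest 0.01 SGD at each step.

CIF: the seller pays costs through ocean freight and marine insurance to the destination port.
Already in the invoice (seller's account under CIF): inland to port, insurance — exclude.
The CIF price already equals the CIF value: 413676.88
Import duty = 413676.88 × 13.8% = 57087.41
Buyer bears: destination terminal 298.95 + brokerage 365.19 + duty 57087.41 = 57751.55
Landed cost = invoice 413676.88 + 57751.55 = 471428.43

Total landed cost: SGD 471428.43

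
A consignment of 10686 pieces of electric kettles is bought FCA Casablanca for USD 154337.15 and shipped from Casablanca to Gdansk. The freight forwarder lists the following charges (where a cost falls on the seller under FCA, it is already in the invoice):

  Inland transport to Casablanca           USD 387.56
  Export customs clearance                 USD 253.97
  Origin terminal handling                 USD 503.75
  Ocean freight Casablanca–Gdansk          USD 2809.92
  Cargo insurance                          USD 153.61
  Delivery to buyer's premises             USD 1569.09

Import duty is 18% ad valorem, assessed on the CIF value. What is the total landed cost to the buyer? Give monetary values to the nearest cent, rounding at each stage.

FCA: the seller delivers export-cleared goods to the carrier; the buyer bears costs from that point.
Already in the invoice (seller's account under FCA): inland to port, export clearance — exclude.
CIF value = FCA price + origin terminal + freight + insurance = 154337.15 + 503.75 + 2809.92 + 153.61 = 157804.43
Import duty = 157804.43 × 18% = 28404.80
Buyer bears: origin terminal 503.75 + freight 2809.92 + insurance 153.61 + delivery 1569.09 + duty 28404.80 = 33441.17
Landed cost = invoice 154337.15 + 33441.17 = 187778.32

Total landed cost: USD 187778.32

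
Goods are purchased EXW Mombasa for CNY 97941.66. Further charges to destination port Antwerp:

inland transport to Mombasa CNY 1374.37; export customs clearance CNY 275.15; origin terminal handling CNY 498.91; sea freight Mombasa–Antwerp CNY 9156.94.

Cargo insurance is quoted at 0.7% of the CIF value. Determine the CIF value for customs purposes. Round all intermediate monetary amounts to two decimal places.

Let C be the CIF value. C = EXW price + pre-shipment costs + freight + 0.7% × C
C − 0.7% × C = 97941.66 + 1374.37 + 275.15 + 498.91 + 9156.94
0.993 × C = 109247.03
C = 109247.03 / 0.993 = 110017.15
Insurance premium = 0.7% × 110017.15 = 770.12

CIF value: CNY 110017.15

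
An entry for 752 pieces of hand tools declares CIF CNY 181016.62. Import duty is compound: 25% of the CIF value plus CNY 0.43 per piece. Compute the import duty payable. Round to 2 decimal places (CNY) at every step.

Ad valorem component: 181016.62 × 25% = 45254.16
Specific component: 752 × 0.43 = 323.36
Import duty = 45254.16 + 323.36 = 45577.52

Import duty: CNY 45577.52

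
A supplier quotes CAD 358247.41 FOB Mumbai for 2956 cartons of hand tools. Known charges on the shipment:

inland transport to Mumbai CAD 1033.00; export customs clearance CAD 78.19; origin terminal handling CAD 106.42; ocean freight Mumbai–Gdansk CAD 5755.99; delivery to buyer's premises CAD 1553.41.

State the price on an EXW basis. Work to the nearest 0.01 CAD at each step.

EXW price: CAD 357029.80

Not relevant to the conversion: freight, delivery — on the buyer under both terms; not part of either seller's price.
From FOB to EXW, the seller no longer bears: inland to port, export clearance, origin terminal.
EXW price = 358247.41 − 1033.00 − 78.19 − 106.42 = 357029.80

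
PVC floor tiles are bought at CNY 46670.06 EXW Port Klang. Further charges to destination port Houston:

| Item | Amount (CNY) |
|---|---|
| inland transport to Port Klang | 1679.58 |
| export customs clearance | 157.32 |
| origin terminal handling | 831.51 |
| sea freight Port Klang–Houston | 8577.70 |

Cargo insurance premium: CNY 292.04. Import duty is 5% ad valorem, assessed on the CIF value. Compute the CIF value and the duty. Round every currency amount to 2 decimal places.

CIF value: CNY 58208.21; import duty: CNY 2910.41

CIF = EXW price + pre-shipment costs + freight + insurance
CIF = 46670.06 + 1679.58 + 157.32 + 831.51 + 8577.70 + 292.04 = 58208.21
Import duty = 58208.21 × 5% = 2910.41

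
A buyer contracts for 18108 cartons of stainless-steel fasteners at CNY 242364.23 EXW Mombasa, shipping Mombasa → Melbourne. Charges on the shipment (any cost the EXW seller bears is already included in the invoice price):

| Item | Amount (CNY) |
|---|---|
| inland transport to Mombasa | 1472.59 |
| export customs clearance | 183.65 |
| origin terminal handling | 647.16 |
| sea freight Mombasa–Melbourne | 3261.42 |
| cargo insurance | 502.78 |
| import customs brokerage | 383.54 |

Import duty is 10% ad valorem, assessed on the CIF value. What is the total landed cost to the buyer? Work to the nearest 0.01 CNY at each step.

EXW: the seller makes goods available at their premises; the buyer bears all onward costs.
CIF value = EXW price + inland to port + export clearance + origin terminal + freight + insurance = 242364.23 + 1472.59 + 183.65 + 647.16 + 3261.42 + 502.78 = 248431.83
Import duty = 248431.83 × 10% = 24843.18
Buyer bears: inland to port 1472.59 + export clearance 183.65 + origin terminal 647.16 + freight 3261.42 + insurance 502.78 + brokerage 383.54 + duty 24843.18 = 31294.32
Landed cost = invoice 242364.23 + 31294.32 = 273658.55

Total landed cost: CNY 273658.55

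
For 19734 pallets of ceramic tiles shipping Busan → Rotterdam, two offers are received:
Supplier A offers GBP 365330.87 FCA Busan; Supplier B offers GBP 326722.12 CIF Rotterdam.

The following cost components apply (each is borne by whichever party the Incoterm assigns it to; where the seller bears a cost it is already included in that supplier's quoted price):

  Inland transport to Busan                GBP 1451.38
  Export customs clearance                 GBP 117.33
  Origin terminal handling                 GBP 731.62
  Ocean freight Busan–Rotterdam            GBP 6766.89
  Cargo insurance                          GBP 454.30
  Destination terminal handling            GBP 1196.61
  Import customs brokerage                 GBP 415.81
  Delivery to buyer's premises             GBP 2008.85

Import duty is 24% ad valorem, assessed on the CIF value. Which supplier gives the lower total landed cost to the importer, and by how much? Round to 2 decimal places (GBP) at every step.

Supplier B is cheaper by GBP 57736.33

Supplier A (FCA):
CIF value = FCA price + origin terminal + freight + insurance = 365330.87 + 731.62 + 6766.89 + 454.30 = 373283.68
Import duty = 373283.68 × 24% = 89588.08
Buyer bears (A): 731.62 + 6766.89 + 454.30 + 1196.61 + 415.81 + 2008.85 = 11574.08
Landed cost (A) = invoice 365330.87 + 11574.08 + duty 89588.08 = 466493.03
Supplier B (CIF):
The CIF price already equals the CIF value: 326722.12
Import duty = 326722.12 × 24% = 78413.31
Buyer bears (B): 1196.61 + 415.81 + 2008.85 = 3621.27
Landed cost (B) = invoice 326722.12 + 3621.27 + duty 78413.31 = 408756.70
Difference = |466493.03 − 408756.70| = 57736.33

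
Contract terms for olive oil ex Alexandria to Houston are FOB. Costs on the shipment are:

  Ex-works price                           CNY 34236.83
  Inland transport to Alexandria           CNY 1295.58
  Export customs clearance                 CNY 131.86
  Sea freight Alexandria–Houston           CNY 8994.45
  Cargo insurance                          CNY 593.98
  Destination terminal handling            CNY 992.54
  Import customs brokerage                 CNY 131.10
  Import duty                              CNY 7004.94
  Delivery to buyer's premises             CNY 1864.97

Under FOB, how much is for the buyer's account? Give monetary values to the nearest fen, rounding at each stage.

FOB: the seller bears costs until goods are on board at the origin port; the buyer bears freight, insurance and all costs thereafter.
Seller's account: goods 34236.83 + inland to port 1295.58 + export clearance 131.86 = 35664.27
Buyer's account: freight 8994.45 + insurance 593.98 + destination terminal 992.54 + brokerage 131.10 + duty 7004.94 + delivery 1864.97 = 19581.98

Buyer's account: CNY 19581.98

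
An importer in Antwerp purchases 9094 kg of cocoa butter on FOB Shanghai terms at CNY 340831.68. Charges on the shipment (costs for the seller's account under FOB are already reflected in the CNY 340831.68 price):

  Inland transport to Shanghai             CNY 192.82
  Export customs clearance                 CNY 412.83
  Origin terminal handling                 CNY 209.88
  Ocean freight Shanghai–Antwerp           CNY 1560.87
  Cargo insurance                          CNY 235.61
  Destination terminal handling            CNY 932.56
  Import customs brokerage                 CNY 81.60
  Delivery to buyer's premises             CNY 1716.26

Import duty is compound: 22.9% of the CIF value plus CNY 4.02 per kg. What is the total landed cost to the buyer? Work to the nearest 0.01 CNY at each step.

FOB: the seller bears costs until goods are on board at the origin port; the buyer bears freight, insurance and all costs thereafter.
Already in the invoice (seller's account under FOB): inland to port, export clearance, origin terminal — exclude.
CIF value = FOB price + freight + insurance = 340831.68 + 1560.87 + 235.61 = 342628.16
Ad valorem component: 342628.16 × 22.9% = 78461.85
Specific component: 9094 × 4.02 = 36557.88
Import duty = 78461.85 + 36557.88 = 115019.73
Buyer bears: freight 1560.87 + insurance 235.61 + destination terminal 932.56 + brokerage 81.60 + delivery 1716.26 + duty 115019.73 = 119546.63
Landed cost = invoice 340831.68 + 119546.63 = 460378.31

Total landed cost: CNY 460378.31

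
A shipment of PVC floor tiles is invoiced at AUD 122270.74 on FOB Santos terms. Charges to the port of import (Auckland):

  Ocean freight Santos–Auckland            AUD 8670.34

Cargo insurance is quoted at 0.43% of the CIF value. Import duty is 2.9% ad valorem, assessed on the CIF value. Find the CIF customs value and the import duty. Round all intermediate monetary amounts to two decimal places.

CIF value: AUD 131506.56; import duty: AUD 3813.69

Let C be the CIF value. C = FOB price + freight + 0.43% × C
C − 0.43% × C = 122270.74 + 8670.34
0.9957 × C = 130941.08
C = 130941.08 / 0.9957 = 131506.56
Insurance premium = 0.43% × 131506.56 = 565.48
Import duty = 131506.56 × 2.9% = 3813.69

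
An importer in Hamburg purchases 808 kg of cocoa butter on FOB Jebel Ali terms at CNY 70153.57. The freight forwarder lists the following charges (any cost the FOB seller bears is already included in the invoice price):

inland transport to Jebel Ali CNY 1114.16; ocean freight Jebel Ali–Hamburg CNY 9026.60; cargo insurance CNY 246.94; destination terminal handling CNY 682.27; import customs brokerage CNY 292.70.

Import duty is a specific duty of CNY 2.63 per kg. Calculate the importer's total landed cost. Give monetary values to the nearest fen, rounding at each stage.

Total landed cost: CNY 82527.12

FOB: the seller bears costs until goods are on board at the origin port; the buyer bears freight, insurance and all costs thereafter.
Already in the invoice (seller's account under FOB): inland to port — exclude.
CIF value = FOB price + freight + insurance = 70153.57 + 9026.60 + 246.94 = 79427.11
Import duty = 808 × 2.63 = 2125.04
Buyer bears: freight 9026.60 + insurance 246.94 + destination terminal 682.27 + brokerage 292.70 + duty 2125.04 = 12373.55
Landed cost = invoice 70153.57 + 12373.55 = 82527.12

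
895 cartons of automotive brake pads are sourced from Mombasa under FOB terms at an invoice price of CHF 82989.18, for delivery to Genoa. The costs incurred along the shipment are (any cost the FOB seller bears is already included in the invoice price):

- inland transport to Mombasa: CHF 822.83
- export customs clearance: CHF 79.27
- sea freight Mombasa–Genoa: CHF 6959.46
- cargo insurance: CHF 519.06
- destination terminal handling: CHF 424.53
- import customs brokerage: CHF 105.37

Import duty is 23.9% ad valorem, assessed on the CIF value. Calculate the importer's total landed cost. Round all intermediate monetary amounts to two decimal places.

Total landed cost: CHF 112619.38

FOB: the seller bears costs until goods are on board at the origin port; the buyer bears freight, insurance and all costs thereafter.
Already in the invoice (seller's account under FOB): inland to port, export clearance — exclude.
CIF value = FOB price + freight + insurance = 82989.18 + 6959.46 + 519.06 = 90467.70
Import duty = 90467.70 × 23.9% = 21621.78
Buyer bears: freight 6959.46 + insurance 519.06 + destination terminal 424.53 + brokerage 105.37 + duty 21621.78 = 29630.20
Landed cost = invoice 82989.18 + 29630.20 = 112619.38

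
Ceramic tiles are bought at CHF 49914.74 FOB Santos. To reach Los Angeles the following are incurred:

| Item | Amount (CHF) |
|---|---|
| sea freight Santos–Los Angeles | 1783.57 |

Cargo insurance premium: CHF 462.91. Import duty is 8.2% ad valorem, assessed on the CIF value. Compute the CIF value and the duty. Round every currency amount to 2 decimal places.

CIF = FOB price + freight + insurance
CIF = 49914.74 + 1783.57 + 462.91 = 52161.22
Import duty = 52161.22 × 8.2% = 4277.22

CIF value: CHF 52161.22; import duty: CHF 4277.22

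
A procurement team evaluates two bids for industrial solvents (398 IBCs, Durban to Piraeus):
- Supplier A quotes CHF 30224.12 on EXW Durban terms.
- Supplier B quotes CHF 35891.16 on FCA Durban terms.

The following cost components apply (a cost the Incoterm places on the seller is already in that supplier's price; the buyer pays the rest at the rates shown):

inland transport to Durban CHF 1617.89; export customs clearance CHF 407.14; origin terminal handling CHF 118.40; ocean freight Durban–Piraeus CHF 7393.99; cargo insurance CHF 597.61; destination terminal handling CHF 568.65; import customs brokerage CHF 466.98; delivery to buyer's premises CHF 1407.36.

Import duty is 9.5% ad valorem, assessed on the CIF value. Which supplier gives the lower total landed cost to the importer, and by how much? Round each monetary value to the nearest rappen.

Supplier A is cheaper by CHF 3988.00

Supplier A (EXW):
CIF value = EXW price + inland to port + export clearance + origin terminal + freight + insurance = 30224.12 + 1617.89 + 407.14 + 118.40 + 7393.99 + 597.61 = 40359.15
Import duty = 40359.15 × 9.5% = 3834.12
Buyer bears (A): 1617.89 + 407.14 + 118.40 + 7393.99 + 597.61 + 568.65 + 466.98 + 1407.36 = 12578.02
Landed cost (A) = invoice 30224.12 + 12578.02 + duty 3834.12 = 46636.26
Supplier B (FCA):
CIF value = FCA price + origin terminal + freight + insurance = 35891.16 + 118.40 + 7393.99 + 597.61 = 44001.16
Import duty = 44001.16 × 9.5% = 4180.11
Buyer bears (B): 118.40 + 7393.99 + 597.61 + 568.65 + 466.98 + 1407.36 = 10552.99
Landed cost (B) = invoice 35891.16 + 10552.99 + duty 4180.11 = 50624.26
Difference = |46636.26 − 50624.26| = 3988.00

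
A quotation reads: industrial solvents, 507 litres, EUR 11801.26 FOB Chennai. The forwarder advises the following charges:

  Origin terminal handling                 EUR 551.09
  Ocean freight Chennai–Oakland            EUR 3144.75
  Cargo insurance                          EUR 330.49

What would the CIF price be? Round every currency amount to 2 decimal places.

CIF price: EUR 15276.50

Not relevant to the conversion: origin terminal — on the seller under both FOB and CIF; already in the FOB price and stays in the CIF price.
From FOB to CIF, the seller additionally bears: freight, insurance.
CIF price = 11801.26 + 3144.75 + 330.49 = 15276.50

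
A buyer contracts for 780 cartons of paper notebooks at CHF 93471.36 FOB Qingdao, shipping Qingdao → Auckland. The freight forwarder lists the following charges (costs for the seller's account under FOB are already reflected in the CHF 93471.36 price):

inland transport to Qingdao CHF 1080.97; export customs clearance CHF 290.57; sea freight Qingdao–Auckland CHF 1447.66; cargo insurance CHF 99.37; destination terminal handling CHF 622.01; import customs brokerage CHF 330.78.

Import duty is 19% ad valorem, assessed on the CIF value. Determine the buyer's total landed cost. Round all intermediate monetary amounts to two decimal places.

FOB: the seller bears costs until goods are on board at the origin port; the buyer bears freight, insurance and all costs thereafter.
Already in the invoice (seller's account under FOB): inland to port, export clearance — exclude.
CIF value = FOB price + freight + insurance = 93471.36 + 1447.66 + 99.37 = 95018.39
Import duty = 95018.39 × 19% = 18053.49
Buyer bears: freight 1447.66 + insurance 99.37 + destination terminal 622.01 + brokerage 330.78 + duty 18053.49 = 20553.31
Landed cost = invoice 93471.36 + 20553.31 = 114024.67

Total landed cost: CHF 114024.67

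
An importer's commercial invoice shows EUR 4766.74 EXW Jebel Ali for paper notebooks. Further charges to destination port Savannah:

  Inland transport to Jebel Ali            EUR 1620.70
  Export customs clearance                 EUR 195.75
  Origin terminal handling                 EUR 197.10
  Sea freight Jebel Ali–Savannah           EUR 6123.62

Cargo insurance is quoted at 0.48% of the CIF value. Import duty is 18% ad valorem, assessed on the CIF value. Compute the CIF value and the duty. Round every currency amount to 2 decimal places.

CIF value: EUR 12966.15; import duty: EUR 2333.91

Let C be the CIF value. C = EXW price + pre-shipment costs + freight + 0.48% × C
C − 0.48% × C = 4766.74 + 1620.70 + 195.75 + 197.10 + 6123.62
0.9952 × C = 12903.91
C = 12903.91 / 0.9952 = 12966.15
Insurance premium = 0.48% × 12966.15 = 62.24
Import duty = 12966.15 × 18% = 2333.91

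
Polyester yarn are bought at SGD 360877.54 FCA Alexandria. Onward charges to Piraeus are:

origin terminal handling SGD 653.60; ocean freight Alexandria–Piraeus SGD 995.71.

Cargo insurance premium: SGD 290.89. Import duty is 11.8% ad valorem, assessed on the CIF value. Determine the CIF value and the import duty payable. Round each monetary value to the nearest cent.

CIF value: SGD 362817.74; import duty: SGD 42812.49

CIF = FCA price + pre-shipment costs + freight + insurance
CIF = 360877.54 + 653.60 + 995.71 + 290.89 = 362817.74
Import duty = 362817.74 × 11.8% = 42812.49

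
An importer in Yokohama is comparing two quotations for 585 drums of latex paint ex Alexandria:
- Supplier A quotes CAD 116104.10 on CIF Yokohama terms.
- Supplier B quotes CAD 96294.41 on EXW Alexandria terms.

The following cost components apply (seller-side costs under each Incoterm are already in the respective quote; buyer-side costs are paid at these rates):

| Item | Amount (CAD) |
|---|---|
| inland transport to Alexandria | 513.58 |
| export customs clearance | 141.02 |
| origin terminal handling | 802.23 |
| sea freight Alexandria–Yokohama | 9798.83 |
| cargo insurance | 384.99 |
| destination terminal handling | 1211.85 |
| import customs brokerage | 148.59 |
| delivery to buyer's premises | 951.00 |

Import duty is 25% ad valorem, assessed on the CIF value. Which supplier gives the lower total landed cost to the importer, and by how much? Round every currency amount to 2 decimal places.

Supplier A (CIF):
The CIF price already equals the CIF value: 116104.10
Import duty = 116104.10 × 25% = 29026.03
Buyer bears (A): 1211.85 + 148.59 + 951.00 = 2311.44
Landed cost (A) = invoice 116104.10 + 2311.44 + duty 29026.03 = 147441.57
Supplier B (EXW):
CIF value = EXW price + inland to port + export clearance + origin terminal + freight + insurance = 96294.41 + 513.58 + 141.02 + 802.23 + 9798.83 + 384.99 = 107935.06
Import duty = 107935.06 × 25% = 26983.77
Buyer bears (B): 513.58 + 141.02 + 802.23 + 9798.83 + 384.99 + 1211.85 + 148.59 + 951.00 = 13952.09
Landed cost (B) = invoice 96294.41 + 13952.09 + duty 26983.77 = 137230.27
Difference = |147441.57 − 137230.27| = 10211.30

Supplier B is cheaper by CAD 10211.30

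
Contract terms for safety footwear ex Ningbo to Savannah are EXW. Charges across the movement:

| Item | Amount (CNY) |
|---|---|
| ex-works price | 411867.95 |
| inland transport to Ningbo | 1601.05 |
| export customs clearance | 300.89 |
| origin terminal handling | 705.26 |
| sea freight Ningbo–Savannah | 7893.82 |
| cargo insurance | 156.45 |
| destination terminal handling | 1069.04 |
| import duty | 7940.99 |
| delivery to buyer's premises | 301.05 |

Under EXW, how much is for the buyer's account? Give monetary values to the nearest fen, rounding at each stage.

EXW: the seller makes goods available at their premises; the buyer bears all onward costs.
Seller's account: goods 411867.95 = 411867.95
Buyer's account: inland to port 1601.05 + export clearance 300.89 + origin terminal 705.26 + freight 7893.82 + insurance 156.45 + destination terminal 1069.04 + duty 7940.99 + delivery 301.05 = 19968.55

Buyer's account: CNY 19968.55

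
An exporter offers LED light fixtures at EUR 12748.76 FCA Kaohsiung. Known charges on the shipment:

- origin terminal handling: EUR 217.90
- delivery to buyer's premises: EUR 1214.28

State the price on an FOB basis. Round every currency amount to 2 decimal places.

Not relevant to the conversion: delivery — on the buyer under both terms; not part of either seller's price.
From FCA to FOB, the seller additionally bears: origin terminal.
FOB price = 12748.76 + 217.90 = 12966.66

FOB price: EUR 12966.66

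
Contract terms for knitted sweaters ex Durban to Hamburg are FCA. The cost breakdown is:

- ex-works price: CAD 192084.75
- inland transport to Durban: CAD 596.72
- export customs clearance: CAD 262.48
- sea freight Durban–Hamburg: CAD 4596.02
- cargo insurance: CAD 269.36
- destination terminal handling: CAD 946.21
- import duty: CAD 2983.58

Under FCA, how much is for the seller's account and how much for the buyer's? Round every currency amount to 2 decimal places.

FCA: the seller delivers export-cleared goods to the carrier; the buyer bears costs from that point.
Seller's account: goods 192084.75 + inland to port 596.72 + export clearance 262.48 = 192943.95
Buyer's account: freight 4596.02 + insurance 269.36 + destination terminal 946.21 + duty 2983.58 = 8795.17

Seller: CAD 192943.95; buyer: CAD 8795.17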